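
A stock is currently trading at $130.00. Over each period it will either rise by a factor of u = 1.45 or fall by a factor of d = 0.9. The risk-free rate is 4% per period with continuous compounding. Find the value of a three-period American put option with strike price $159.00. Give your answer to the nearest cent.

Risk-neutral probability p = (e^0.04 − 0.9)/(1.45 − 0.9) = 0.1408/0.5500 = 0.2560
Terminal stock prices: S_uuu = 396.3, S_uud = 246, S_udd = 152.7, S_ddd = 94.77
Terminal payoffs (K − S): max(-237.3, 0) = 0, max(-86.99, 0) = 0, max(6.315, 0) = 6.315, max(64.23, 0) = 64.23
Node uu (S = 273.3): continuation = e^(−0.04)·[0.2560·0.0000 + 0.7440·0.0000] = 0.0000; exercise value = 0.0000 ≤ continuation, so V_uu = 0.0000
Node ud (S = 169.7): continuation = e^(−0.04)·[0.2560·0.0000 + 0.7440·6.3150] = 4.5140; exercise value = 0.0000 ≤ continuation, so V_ud = 4.5140
Node dd (S = 105.3): continuation = e^(−0.04)·[0.2560·6.3150 + 0.7440·64.2300] = 47.4655; exercise value = 53.7000 > continuation, so V_dd = 53.7000 (exercise)
Node u (S = 188.5): continuation = e^(−0.04)·[0.2560·0.0000 + 0.7440·4.5140] = 3.2267; exercise value = 0.0000 ≤ continuation, so V_u = 3.2267
Node d (S = 117): continuation = e^(−0.04)·[0.2560·4.5140 + 0.7440·53.7000] = 39.4956; exercise value = 42.0000 > continuation, so V_d = 42.0000 (exercise)
Node 0 (S = 130): continuation = e^(−0.04)·[0.2560·3.2267 + 0.7440·42.0000] = 30.8157; exercise value = 29.0000 ≤ continuation, so V_0 = 30.8157

$30.82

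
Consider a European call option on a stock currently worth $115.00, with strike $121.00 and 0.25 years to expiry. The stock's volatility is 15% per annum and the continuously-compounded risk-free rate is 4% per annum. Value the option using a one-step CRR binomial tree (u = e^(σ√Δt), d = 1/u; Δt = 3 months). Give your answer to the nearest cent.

CRR parameters: u = e^(σ√Δt) = e^(0.15·√0.25) = 1.0779, d = 1/u = 0.9277
Per-period rate: rΔt = 0.04·0.25 = 0.01, so R = e^0.01 = 1.0101
Risk-neutral probability p = (e^0.01 − 0.9277)/(1.0779 − 0.9277) = 0.0823/0.1501 = 0.5482
Terminal stock prices: S_u = 124, S_d = 106.7
Terminal payoffs (S − K): max(2.957, 0) = 2.957, max(-14.31, 0) = 0
Node 0 (S = 115): V_0 = e^(−0.01)·[0.5482·2.9567 + 0.4518·0.0000] = 1.6047

$1.60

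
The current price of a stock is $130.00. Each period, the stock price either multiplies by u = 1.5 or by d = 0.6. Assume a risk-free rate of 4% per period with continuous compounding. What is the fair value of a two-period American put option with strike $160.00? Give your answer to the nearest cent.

Risk-neutral probability p = (e^0.04 − 0.6)/(1.5 − 0.6) = 0.4408/0.9000 = 0.4898
Terminal stock prices: S_uu = 292.5, S_ud = 117, S_dd = 46.8
Terminal payoffs (K − S): max(-132.5, 0) = 0, max(43, 0) = 43, max(113.2, 0) = 113.2
Node u (S = 195): continuation = e^(−0.04)·[0.4898·0.0000 + 0.5102·43.0000] = 21.0788; exercise value = 0.0000 ≤ continuation, so V_u = 21.0788
Node d (S = 78): continuation = e^(−0.04)·[0.4898·43.0000 + 0.5102·113.2000] = 75.7263; exercise value = 82.0000 > continuation, so V_d = 82.0000 (exercise)
Node 0 (S = 130): continuation = e^(−0.04)·[0.4898·21.0788 + 0.5102·82.0000] = 50.1161; exercise value = 30.0000 ≤ continuation, so V_0 = 50.1161

$50.12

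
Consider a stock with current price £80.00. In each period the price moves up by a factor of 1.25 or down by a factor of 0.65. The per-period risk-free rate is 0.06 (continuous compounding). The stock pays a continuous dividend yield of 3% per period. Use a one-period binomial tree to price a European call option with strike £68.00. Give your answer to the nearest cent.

£19.11

Per-period risk-free factor R = e^0.06 = 1.0618; dividend-adjusted growth = e^(0.06−0.03) = 1.0305.
Risk-neutral probability p = (1.0305 − 0.65)/(1.25 − 0.65) = 0.3805/0.6000 = 0.6341
Terminal stock prices: S_u = 100, S_d = 52
Terminal payoffs (S − K): max(32, 0) = 32, max(-16, 0) = 0
Node 0 (S = 80): V_0 = e^(−0.06)·[0.6341·32.0000 + 0.3659·0.0000] = 19.1093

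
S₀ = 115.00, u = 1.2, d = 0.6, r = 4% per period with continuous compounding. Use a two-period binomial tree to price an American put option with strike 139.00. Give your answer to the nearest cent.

Risk-neutral probability p = (e^0.04 − 0.6)/(1.2 − 0.6) = 0.4408/0.6000 = 0.7347
Terminal stock prices: S_uu = 165.6, S_ud = 82.8, S_dd = 41.4
Terminal payoffs (K − S): max(-26.6, 0) = 0, max(56.2, 0) = 56.2, max(97.6, 0) = 97.6
Node u (S = 138): continuation = e^(−0.04)·[0.7347·0.0000 + 0.2653·56.2000] = 14.3261; exercise value = 1.0000 ≤ continuation, so V_u = 14.3261
Node d (S = 69): continuation = e^(−0.04)·[0.7347·56.2000 + 0.2653·97.6000] = 64.5497; exercise value = 70.0000 > continuation, so V_d = 70.0000 (exercise)
Node 0 (S = 115): continuation = e^(−0.04)·[0.7347·14.3261 + 0.2653·70.0000] = 27.9563; exercise value = 24.0000 ≤ continuation, so V_0 = 27.9563

27.96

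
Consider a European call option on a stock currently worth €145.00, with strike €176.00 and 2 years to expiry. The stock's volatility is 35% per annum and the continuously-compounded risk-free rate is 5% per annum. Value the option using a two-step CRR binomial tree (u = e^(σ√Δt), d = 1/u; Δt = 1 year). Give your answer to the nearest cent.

CRR parameters: u = e^(σ√Δt) = e^(0.35·√1) = 1.4191, d = 1/u = 0.7047
Per-period rate: rΔt = 0.05·1 = 0.05, so R = e^0.05 = 1.0513
Risk-neutral probability p = (e^0.05 − 0.7047)/(1.4191 − 0.7047) = 0.3466/0.7144 = 0.4852
Terminal stock prices: S_uu = 292, S_ud = 145, S_dd = 72
Terminal payoffs (S − K): max(116, 0) = 116, max(-31, 0) = 0, max(-104, 0) = 0
Node u (S = 205.8): V_u = e^(−0.05)·[0.4852·115.9941 + 0.5148·0.0000] = 53.5303
Node d (S = 102.2): V_d = e^(−0.05)·[0.4852·0.0000 + 0.5148·0.0000] = 0.0000
Node 0 (S = 145): V_0 = e^(−0.05)·[0.4852·53.5303 + 0.5148·0.0000] = 24.7038

€24.70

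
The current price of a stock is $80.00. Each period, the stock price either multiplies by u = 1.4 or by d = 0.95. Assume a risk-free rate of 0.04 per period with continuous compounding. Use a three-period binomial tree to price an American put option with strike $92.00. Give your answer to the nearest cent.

Risk-neutral probability p = (e^0.04 − 0.95)/(1.4 − 0.95) = 0.0908/0.4500 = 0.2018
Terminal stock prices: S_uuu = 219.5, S_uud = 149, S_udd = 101.1, S_ddd = 68.59
Terminal payoffs (K − S): max(-127.5, 0) = 0, max(-56.96, 0) = 0, max(-9.08, 0) = 0, max(23.41, 0) = 23.41
Node uu (S = 156.8): continuation = e^(−0.04)·[0.2018·0.0000 + 0.7982·0.0000] = 0.0000; exercise value = 0.0000 ≤ continuation, so V_uu = 0.0000
Node ud (S = 106.4): continuation = e^(−0.04)·[0.2018·0.0000 + 0.7982·0.0000] = 0.0000; exercise value = 0.0000 ≤ continuation, so V_ud = 0.0000
Node dd (S = 72.2): continuation = e^(−0.04)·[0.2018·0.0000 + 0.7982·23.4100] = 17.9531; exercise value = 19.8000 > continuation, so V_dd = 19.8000 (exercise)
Node u (S = 112): continuation = e^(−0.04)·[0.2018·0.0000 + 0.7982·0.0000] = 0.0000; exercise value = 0.0000 ≤ continuation, so V_u = 0.0000
Node d (S = 76): continuation = e^(−0.04)·[0.2018·0.0000 + 0.7982·19.8000] = 15.1846; exercise value = 16.0000 > continuation, so V_d = 16.0000 (exercise)
Node 0 (S = 80): continuation = e^(−0.04)·[0.2018·0.0000 + 0.7982·16.0000] = 12.2704; exercise value = 12.0000 ≤ continuation, so V_0 = 12.2704

$12.27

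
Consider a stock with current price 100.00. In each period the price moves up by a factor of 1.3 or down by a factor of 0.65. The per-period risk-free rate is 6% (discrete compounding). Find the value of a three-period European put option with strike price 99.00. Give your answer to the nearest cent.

Risk-neutral probability p = (1 + 0.06 − 0.65)/(1.3 − 0.65) = 0.4100/0.6500 = 0.6308
Terminal stock prices: S_uuu = 219.7, S_uud = 109.9, S_udd = 54.93, S_ddd = 27.46
Terminal payoffs (K − S): max(-120.7, 0) = 0, max(-10.85, 0) = 0, max(44.07, 0) = 44.07, max(71.54, 0) = 71.54
Node uu (S = 169): V_uu = 1/1.06·[0.6308·0.0000 + 0.3692·0.0000] = 0.0000
Node ud (S = 84.5): V_ud = 1/1.06·[0.6308·0.0000 + 0.3692·44.0750] = 15.3527
Node dd (S = 42.25): V_dd = 1/1.06·[0.6308·44.0750 + 0.3692·71.5375] = 51.1462
Node u (S = 130): V_u = 1/1.06·[0.6308·0.0000 + 0.3692·15.3527] = 5.3478
Node d (S = 65): V_d = 1/1.06·[0.6308·15.3527 + 0.3692·51.1462] = 26.9517
Node 0 (S = 100): V_0 = 1/1.06·[0.6308·5.3478 + 0.3692·26.9517] = 12.5704

12.57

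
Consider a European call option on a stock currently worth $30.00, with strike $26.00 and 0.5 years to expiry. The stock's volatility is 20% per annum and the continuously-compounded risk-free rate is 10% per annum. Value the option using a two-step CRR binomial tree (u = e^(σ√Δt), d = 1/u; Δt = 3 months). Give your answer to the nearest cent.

CRR parameters: u = e^(σ√Δt) = e^(0.2·√0.25) = 1.1052, d = 1/u = 0.9048
Per-period rate: rΔt = 0.1·0.25 = 0.025, so R = e^0.025 = 1.0253
Risk-neutral probability p = (e^0.025 − 0.9048)/(1.1052 − 0.9048) = 0.1205/0.2003 = 0.6014
Terminal stock prices: S_uu = 36.64, S_ud = 30, S_dd = 24.56
Terminal payoffs (S − K): max(10.64, 0) = 10.64, max(4, 0) = 4, max(-1.438, 0) = 0
Node u (S = 33.16): V_u = e^(−0.025)·[0.6014·10.6421 + 0.3986·4.0000] = 7.7971
Node d (S = 27.15): V_d = e^(−0.025)·[0.6014·4.0000 + 0.3986·0.0000] = 2.3461
Node 0 (S = 30): V_0 = e^(−0.025)·[0.6014·7.7971 + 0.3986·2.3461] = 5.4854

$5.49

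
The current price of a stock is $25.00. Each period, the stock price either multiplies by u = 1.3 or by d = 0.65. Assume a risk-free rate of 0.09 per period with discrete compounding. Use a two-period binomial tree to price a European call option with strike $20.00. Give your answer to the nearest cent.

Risk-neutral probability p = (1 + 0.09 − 0.65)/(1.3 − 0.65) = 0.4400/0.6500 = 0.6769
Terminal stock prices: S_uu = 42.25, S_ud = 21.12, S_dd = 10.56
Terminal payoffs (S − K): max(22.25, 0) = 22.25, max(1.125, 0) = 1.125, max(-9.437, 0) = 0
Node u (S = 32.5): V_u = 1/1.09·[0.6769·22.2500 + 0.3231·1.1250] = 14.1514
Node d (S = 16.25): V_d = 1/1.09·[0.6769·1.1250 + 0.3231·0.0000] = 0.6987
Node 0 (S = 25): V_0 = 1/1.09·[0.6769·14.1514 + 0.3231·0.6987] = 8.9955

$9.00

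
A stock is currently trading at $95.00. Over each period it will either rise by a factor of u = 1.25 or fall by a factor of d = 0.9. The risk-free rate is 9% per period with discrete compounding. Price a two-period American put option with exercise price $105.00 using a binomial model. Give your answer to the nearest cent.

Risk-neutral probability p = (1 + 0.09 − 0.9)/(1.25 − 0.9) = 0.1900/0.3500 = 0.5429
Terminal stock prices: S_uu = 148.4, S_ud = 106.9, S_dd = 76.95
Terminal payoffs (K − S): max(-43.44, 0) = 0, max(-1.875, 0) = 0, max(28.05, 0) = 28.05
Node u (S = 118.8): continuation = 1/1.09·[0.5429·0.0000 + 0.4571·0.0000] = 0.0000; exercise value = 0.0000 ≤ continuation, so V_u = 0.0000
Node d (S = 85.5): continuation = 1/1.09·[0.5429·0.0000 + 0.4571·28.0500] = 11.7641; exercise value = 19.5000 > continuation, so V_d = 19.5000 (exercise)
Node 0 (S = 95): continuation = 1/1.09·[0.5429·0.0000 + 0.4571·19.5000] = 8.1782; exercise value = 10.0000 > continuation, so V_0 = 10.0000 (exercise)

$10.00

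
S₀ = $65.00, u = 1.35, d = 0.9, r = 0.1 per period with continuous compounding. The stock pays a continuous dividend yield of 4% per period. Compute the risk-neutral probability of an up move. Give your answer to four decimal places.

p = 0.3596

Per-period risk-free factor R = e^0.1 = 1.1052; dividend-adjusted growth = e^(0.1−0.04) = 1.0618.
Risk-neutral probability p = (1.0618 − 0.9)/(1.35 − 0.9) = 0.1618/0.4500 = 0.3596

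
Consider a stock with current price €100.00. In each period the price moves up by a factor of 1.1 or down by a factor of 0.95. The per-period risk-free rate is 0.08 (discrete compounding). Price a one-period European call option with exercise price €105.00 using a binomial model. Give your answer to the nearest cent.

€4.01

Risk-neutral probability p = (1 + 0.08 − 0.95)/(1.1 − 0.95) = 0.1300/0.1500 = 0.8667
Terminal stock prices: S_u = 110, S_d = 95
Terminal payoffs (S − K): max(5, 0) = 5, max(-10, 0) = 0
Node 0 (S = 100): V_0 = 1/1.08·[0.8667·5.0000 + 0.1333·0.0000] = 4.0123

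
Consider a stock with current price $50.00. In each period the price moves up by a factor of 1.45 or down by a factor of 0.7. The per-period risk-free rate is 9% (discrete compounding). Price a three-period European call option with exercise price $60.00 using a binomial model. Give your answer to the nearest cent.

Risk-neutral probability p = (1 + 0.09 − 0.7)/(1.45 − 0.7) = 0.3900/0.7500 = 0.5200
Terminal stock prices: S_uuu = 152.4, S_uud = 73.59, S_udd = 35.52, S_ddd = 17.15
Terminal payoffs (S − K): max(92.43, 0) = 92.43, max(13.59, 0) = 13.59, max(-24.48, 0) = 0, max(-42.85, 0) = 0
Node uu (S = 105.1): V_uu = 1/1.09·[0.5200·92.4313 + 0.4800·13.5875] = 50.0791
Node ud (S = 50.75): V_ud = 1/1.09·[0.5200·13.5875 + 0.4800·0.0000] = 6.4821
Node dd (S = 24.5): V_dd = 1/1.09·[0.5200·0.0000 + 0.4800·0.0000] = 0.0000
Node u (S = 72.5): V_u = 1/1.09·[0.5200·50.0791 + 0.4800·6.4821] = 26.7455
Node d (S = 35): V_d = 1/1.09·[0.5200·6.4821 + 0.4800·0.0000] = 3.0924
Node 0 (S = 50): V_0 = 1/1.09·[0.5200·26.7455 + 0.4800·3.0924] = 14.1211

$14.12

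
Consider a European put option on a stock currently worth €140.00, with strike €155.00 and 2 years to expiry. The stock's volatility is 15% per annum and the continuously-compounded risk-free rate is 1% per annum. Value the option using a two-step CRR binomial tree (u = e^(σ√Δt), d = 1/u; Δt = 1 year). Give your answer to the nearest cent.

CRR parameters: u = e^(σ√Δt) = e^(0.15·√1) = 1.1618, d = 1/u = 0.8607
Per-period rate: rΔt = 0.01·1 = 0.01, so R = e^0.01 = 1.0101
Risk-neutral probability p = (e^0.01 − 0.8607)/(1.1618 − 0.8607) = 0.1493/0.3011 = 0.4959
Terminal stock prices: S_uu = 189, S_ud = 140, S_dd = 103.7
Terminal payoffs (K − S): max(-33.98, 0) = 0, max(15, 0) = 15, max(51.29, 0) = 51.29
Node u (S = 162.7): V_u = e^(−0.01)·[0.4959·0.0000 + 0.5041·15.0000] = 7.4856
Node d (S = 120.5): V_d = e^(−0.01)·[0.4959·15.0000 + 0.5041·51.2854] = 32.9586
Node 0 (S = 140): V_0 = e^(−0.01)·[0.4959·7.4856 + 0.5041·32.9586] = 20.1231

€20.12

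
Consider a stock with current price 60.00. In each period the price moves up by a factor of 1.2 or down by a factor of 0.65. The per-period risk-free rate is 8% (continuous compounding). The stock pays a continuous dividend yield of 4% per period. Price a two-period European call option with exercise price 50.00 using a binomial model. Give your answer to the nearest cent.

15.66

Per-period risk-free factor R = e^0.08 = 1.0833; dividend-adjusted growth = e^(0.08−0.04) = 1.0408.
Risk-neutral probability p = (1.0408 − 0.65)/(1.2 − 0.65) = 0.3908/0.5500 = 0.7106
Terminal stock prices: S_uu = 86.4, S_ud = 46.8, S_dd = 25.35
Terminal payoffs (S − K): max(36.4, 0) = 36.4, max(-3.2, 0) = 0, max(-24.65, 0) = 0
Node u (S = 72): V_u = e^(−0.08)·[0.7106·36.4000 + 0.2894·0.0000] = 23.8760
Node d (S = 39): V_d = e^(−0.08)·[0.7106·0.0000 + 0.2894·0.0000] = 0.0000
Node 0 (S = 60): V_0 = e^(−0.08)·[0.7106·23.8760 + 0.2894·0.0000] = 15.6611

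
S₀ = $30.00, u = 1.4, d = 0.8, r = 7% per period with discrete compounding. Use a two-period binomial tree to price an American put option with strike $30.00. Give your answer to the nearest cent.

$3.08

Risk-neutral probability p = (1 + 0.07 − 0.8)/(1.4 − 0.8) = 0.2700/0.6000 = 0.4500
Terminal stock prices: S_uu = 58.8, S_ud = 33.6, S_dd = 19.2
Terminal payoffs (K − S): max(-28.8, 0) = 0, max(-3.6, 0) = 0, max(10.8, 0) = 10.8
Node u (S = 42): continuation = 1/1.07·[0.4500·0.0000 + 0.5500·0.0000] = 0.0000; exercise value = 0.0000 ≤ continuation, so V_u = 0.0000
Node d (S = 24): continuation = 1/1.07·[0.4500·0.0000 + 0.5500·10.8000] = 5.5514; exercise value = 6.0000 > continuation, so V_d = 6.0000 (exercise)
Node 0 (S = 30): continuation = 1/1.07·[0.4500·0.0000 + 0.5500·6.0000] = 3.0841; exercise value = 0.0000 ≤ continuation, so V_0 = 3.0841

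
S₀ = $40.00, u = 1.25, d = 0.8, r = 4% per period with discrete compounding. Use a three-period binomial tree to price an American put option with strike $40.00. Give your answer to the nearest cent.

Risk-neutral probability p = (1 + 0.04 − 0.8)/(1.25 − 0.8) = 0.2400/0.4500 = 0.5333
Terminal stock prices: S_uuu = 78.12, S_uud = 50, S_udd = 32, S_ddd = 20.48
Terminal payoffs (K − S): max(-38.12, 0) = 0, max(-10, 0) = 0, max(8, 0) = 8, max(19.52, 0) = 19.52
Node uu (S = 62.5): continuation = 1/1.04·[0.5333·0.0000 + 0.4667·0.0000] = 0.0000; exercise value = 0.0000 ≤ continuation, so V_uu = 0.0000
Node ud (S = 40): continuation = 1/1.04·[0.5333·0.0000 + 0.4667·8.0000] = 3.5897; exercise value = 0.0000 ≤ continuation, so V_ud = 3.5897
Node dd (S = 25.6): continuation = 1/1.04·[0.5333·8.0000 + 0.4667·19.5200] = 12.8615; exercise value = 14.4000 > continuation, so V_dd = 14.4000 (exercise)
Node u (S = 50): continuation = 1/1.04·[0.5333·0.0000 + 0.4667·3.5897] = 1.6108; exercise value = 0.0000 ≤ continuation, so V_u = 1.6108
Node d (S = 32): continuation = 1/1.04·[0.5333·3.5897 + 0.4667·14.4000] = 8.3024; exercise value = 8.0000 ≤ continuation, so V_d = 8.3024
Node 0 (S = 40): continuation = 1/1.04·[0.5333·1.6108 + 0.4667·8.3024] = 4.5515; exercise value = 0.0000 ≤ continuation, so V_0 = 4.5515

$4.55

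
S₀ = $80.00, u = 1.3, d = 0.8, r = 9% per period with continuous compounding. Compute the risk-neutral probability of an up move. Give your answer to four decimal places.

Risk-neutral probability p = (e^0.09 − 0.8)/(1.3 − 0.8) = 0.2942/0.5000 = 0.5883

p = 0.5883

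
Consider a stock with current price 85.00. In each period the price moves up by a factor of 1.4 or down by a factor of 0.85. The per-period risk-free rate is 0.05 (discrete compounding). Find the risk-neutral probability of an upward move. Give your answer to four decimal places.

p = 0.3636

Risk-neutral probability p = (1 + 0.05 − 0.85)/(1.4 − 0.85) = 0.2000/0.5500 = 0.3636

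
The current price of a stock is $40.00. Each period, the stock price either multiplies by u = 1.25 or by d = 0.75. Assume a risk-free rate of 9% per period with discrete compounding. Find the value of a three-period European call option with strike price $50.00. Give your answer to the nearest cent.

$6.83

Risk-neutral probability p = (1 + 0.09 − 0.75)/(1.25 − 0.75) = 0.3400/0.5000 = 0.6800
Terminal stock prices: S_uuu = 78.12, S_uud = 46.88, S_udd = 28.12, S_ddd = 16.88
Terminal payoffs (S − K): max(28.12, 0) = 28.12, max(-3.125, 0) = 0, max(-21.88, 0) = 0, max(-33.12, 0) = 0
Node uu (S = 62.5): V_uu = 1/1.09·[0.6800·28.1250 + 0.3200·0.0000] = 17.5459
Node ud (S = 37.5): V_ud = 1/1.09·[0.6800·0.0000 + 0.3200·0.0000] = 0.0000
Node dd (S = 22.5): V_dd = 1/1.09·[0.6800·0.0000 + 0.3200·0.0000] = 0.0000
Node u (S = 50): V_u = 1/1.09·[0.6800·17.5459 + 0.3200·0.0000] = 10.9460
Node d (S = 30): V_d = 1/1.09·[0.6800·0.0000 + 0.3200·0.0000] = 0.0000
Node 0 (S = 40): V_0 = 1/1.09·[0.6800·10.9460 + 0.3200·0.0000] = 6.8287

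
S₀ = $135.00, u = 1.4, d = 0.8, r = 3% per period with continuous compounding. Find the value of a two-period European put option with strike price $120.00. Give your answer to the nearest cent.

Risk-neutral probability p = (e^0.03 − 0.8)/(1.4 − 0.8) = 0.2305/0.6000 = 0.3841
Terminal stock prices: S_uu = 264.6, S_ud = 151.2, S_dd = 86.4
Terminal payoffs (K − S): max(-144.6, 0) = 0, max(-31.2, 0) = 0, max(33.6, 0) = 33.6
Node u (S = 189): V_u = e^(−0.03)·[0.3841·0.0000 + 0.6159·0.0000] = 0.0000
Node d (S = 108): V_d = e^(−0.03)·[0.3841·0.0000 + 0.6159·33.6000] = 20.0829
Node 0 (S = 135): V_0 = e^(−0.03)·[0.3841·0.0000 + 0.6159·20.0829] = 12.0037

$12.00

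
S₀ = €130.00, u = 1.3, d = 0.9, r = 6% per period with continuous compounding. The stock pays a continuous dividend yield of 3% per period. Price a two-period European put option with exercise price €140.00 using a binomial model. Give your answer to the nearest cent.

€13.98

Per-period risk-free factor R = e^0.06 = 1.0618; dividend-adjusted growth = e^(0.06−0.03) = 1.0305.
Risk-neutral probability p = (1.0305 − 0.9)/(1.3 − 0.9) = 0.1305/0.4000 = 0.3261
Terminal stock prices: S_uu = 219.7, S_ud = 152.1, S_dd = 105.3
Terminal payoffs (K − S): max(-79.7, 0) = 0, max(-12.1, 0) = 0, max(34.7, 0) = 34.7
Node u (S = 169): V_u = e^(−0.06)·[0.3261·0.0000 + 0.6739·0.0000] = 0.0000
Node d (S = 117): V_d = e^(−0.06)·[0.3261·0.0000 + 0.6739·34.7000] = 22.0213
Node 0 (S = 130): V_0 = e^(−0.06)·[0.3261·0.0000 + 0.6739·22.0213] = 13.9752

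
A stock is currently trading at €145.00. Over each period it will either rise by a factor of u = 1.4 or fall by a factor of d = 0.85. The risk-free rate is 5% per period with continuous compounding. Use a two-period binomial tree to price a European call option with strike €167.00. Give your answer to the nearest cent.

Risk-neutral probability p = (e^0.05 − 0.85)/(1.4 − 0.85) = 0.2013/0.5500 = 0.3659
Terminal stock prices: S_uu = 284.2, S_ud = 172.5, S_dd = 104.8
Terminal payoffs (S − K): max(117.2, 0) = 117.2, max(5.55, 0) = 5.55, max(-62.24, 0) = 0
Node u (S = 203): V_u = e^(−0.05)·[0.3659·117.2000 + 0.6341·5.5500] = 44.1447
Node d (S = 123.2): V_d = e^(−0.05)·[0.3659·5.5500 + 0.6341·0.0000] = 1.9320
Node 0 (S = 145): V_0 = e^(−0.05)·[0.3659·44.1447 + 0.6341·1.9320] = 16.5320

€16.53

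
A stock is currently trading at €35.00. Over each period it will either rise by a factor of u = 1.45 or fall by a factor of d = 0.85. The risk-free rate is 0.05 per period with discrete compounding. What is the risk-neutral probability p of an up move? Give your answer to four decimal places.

Risk-neutral probability p = (1 + 0.05 − 0.85)/(1.45 − 0.85) = 0.2000/0.6000 = 0.3333

p = 0.3333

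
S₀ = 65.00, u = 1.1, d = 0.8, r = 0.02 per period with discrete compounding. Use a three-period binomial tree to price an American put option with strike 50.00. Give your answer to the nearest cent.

0.99

Risk-neutral probability p = (1 + 0.02 − 0.8)/(1.1 − 0.8) = 0.2200/0.3000 = 0.7333
Terminal stock prices: S_uuu = 86.52, S_uud = 62.92, S_udd = 45.76, S_ddd = 33.28
Terminal payoffs (K − S): max(-36.52, 0) = 0, max(-12.92, 0) = 0, max(4.24, 0) = 4.24, max(16.72, 0) = 16.72
Node uu (S = 78.65): continuation = 1/1.02·[0.7333·0.0000 + 0.2667·0.0000] = 0.0000; exercise value = 0.0000 ≤ continuation, so V_uu = 0.0000
Node ud (S = 57.2): continuation = 1/1.02·[0.7333·0.0000 + 0.2667·4.2400] = 1.1085; exercise value = 0.0000 ≤ continuation, so V_ud = 1.1085
Node dd (S = 41.6): continuation = 1/1.02·[0.7333·4.2400 + 0.2667·16.7200] = 7.4196; exercise value = 8.4000 > continuation, so V_dd = 8.4000 (exercise)
Node u (S = 71.5): continuation = 1/1.02·[0.7333·0.0000 + 0.2667·1.1085] = 0.2898; exercise value = 0.0000 ≤ continuation, so V_u = 0.2898
Node d (S = 52): continuation = 1/1.02·[0.7333·1.1085 + 0.2667·8.4000] = 2.9930; exercise value = 0.0000 ≤ continuation, so V_d = 2.9930
Node 0 (S = 65): continuation = 1/1.02·[0.7333·0.2898 + 0.2667·2.9930] = 0.9908; exercise value = 0.0000 ≤ continuation, so V_0 = 0.9908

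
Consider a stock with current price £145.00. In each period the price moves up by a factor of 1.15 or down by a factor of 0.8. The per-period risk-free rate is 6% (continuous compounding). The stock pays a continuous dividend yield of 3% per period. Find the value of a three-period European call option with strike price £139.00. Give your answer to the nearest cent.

Per-period risk-free factor R = e^0.06 = 1.0618; dividend-adjusted growth = e^(0.06−0.03) = 1.0305.
Risk-neutral probability p = (1.0305 − 0.8)/(1.15 − 0.8) = 0.2305/0.3500 = 0.6584
Terminal stock prices: S_uuu = 220.5, S_uud = 153.4, S_udd = 106.7, S_ddd = 74.24
Terminal payoffs (S − K): max(81.53, 0) = 81.53, max(14.41, 0) = 14.41, max(-32.28, 0) = 0, max(-64.76, 0) = 0
Node uu (S = 191.8): V_uu = e^(−0.06)·[0.6584·81.5269 + 0.3416·14.4100] = 55.1898
Node ud (S = 133.4): V_ud = e^(−0.06)·[0.6584·14.4100 + 0.3416·0.0000] = 8.9356
Node dd (S = 92.8): V_dd = e^(−0.06)·[0.6584·0.0000 + 0.3416·0.0000] = 0.0000
Node u (S = 166.8): V_u = e^(−0.06)·[0.6584·55.1898 + 0.3416·8.9356] = 37.0973
Node d (S = 116): V_d = e^(−0.06)·[0.6584·8.9356 + 0.3416·0.0000] = 5.5409
Node 0 (S = 145): V_0 = e^(−0.06)·[0.6584·37.0973 + 0.3416·5.5409] = 24.7863

£24.79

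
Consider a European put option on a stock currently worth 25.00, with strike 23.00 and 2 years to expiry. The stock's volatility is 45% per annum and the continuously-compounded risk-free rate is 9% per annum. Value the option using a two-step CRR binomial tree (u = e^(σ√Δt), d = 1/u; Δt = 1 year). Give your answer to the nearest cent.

CRR parameters: u = e^(σ√Δt) = e^(0.45·√1) = 1.5683, d = 1/u = 0.6376
Per-period rate: rΔt = 0.09·1 = 0.09, so R = e^0.09 = 1.0942
Risk-neutral probability p = (e^0.09 − 0.6376)/(1.5683 − 0.6376) = 0.4565/0.9307 = 0.4905
Terminal stock prices: S_uu = 61.49, S_ud = 25, S_dd = 10.16
Terminal payoffs (K − S): max(-38.49, 0) = 0, max(-2, 0) = 0, max(12.84, 0) = 12.84
Node u (S = 39.21): V_u = e^(−0.09)·[0.4905·0.0000 + 0.5095·0.0000] = 0.0000
Node d (S = 15.94): V_d = e^(−0.09)·[0.4905·0.0000 + 0.5095·12.8358] = 5.9764
Node 0 (S = 25): V_0 = e^(−0.09)·[0.4905·0.0000 + 0.5095·5.9764] = 2.7826

2.78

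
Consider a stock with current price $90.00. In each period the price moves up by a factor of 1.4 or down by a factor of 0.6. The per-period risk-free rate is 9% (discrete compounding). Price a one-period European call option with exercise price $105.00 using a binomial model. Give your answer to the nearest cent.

Risk-neutral probability p = (1 + 0.09 − 0.6)/(1.4 − 0.6) = 0.4900/0.8000 = 0.6125
Terminal stock prices: S_u = 126, S_d = 54
Terminal payoffs (S − K): max(21, 0) = 21, max(-51, 0) = 0
Node 0 (S = 90): V_0 = 1/1.09·[0.6125·21.0000 + 0.3875·0.0000] = 11.8005

$11.80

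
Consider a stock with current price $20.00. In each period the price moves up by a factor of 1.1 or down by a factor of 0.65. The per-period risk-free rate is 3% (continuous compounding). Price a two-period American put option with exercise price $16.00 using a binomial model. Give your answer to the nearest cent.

Risk-neutral probability p = (e^0.03 − 0.65)/(1.1 − 0.65) = 0.3805/0.4500 = 0.8455
Terminal stock prices: S_uu = 24.2, S_ud = 14.3, S_dd = 8.45
Terminal payoffs (K − S): max(-8.2, 0) = 0, max(1.7, 0) = 1.7, max(7.55, 0) = 7.55
Node u (S = 22): continuation = e^(−0.03)·[0.8455·0.0000 + 0.1545·1.7000] = 0.2550; exercise value = 0.0000 ≤ continuation, so V_u = 0.2550
Node d (S = 13): continuation = e^(−0.03)·[0.8455·1.7000 + 0.1545·7.5500] = 2.5271; exercise value = 3.0000 > continuation, so V_d = 3.0000 (exercise)
Node 0 (S = 20): continuation = e^(−0.03)·[0.8455·0.2550 + 0.1545·3.0000] = 0.6591; exercise value = 0.0000 ≤ continuation, so V_0 = 0.6591

$0.66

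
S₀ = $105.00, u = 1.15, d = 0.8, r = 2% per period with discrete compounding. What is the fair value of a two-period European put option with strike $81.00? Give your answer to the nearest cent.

$1.83

Risk-neutral probability p = (1 + 0.02 − 0.8)/(1.15 − 0.8) = 0.2200/0.3500 = 0.6286
Terminal stock prices: S_uu = 138.9, S_ud = 96.6, S_dd = 67.2
Terminal payoffs (K − S): max(-57.86, 0) = 0, max(-15.6, 0) = 0, max(13.8, 0) = 13.8
Node u (S = 120.7): V_u = 1/1.02·[0.6286·0.0000 + 0.3714·0.0000] = 0.0000
Node d (S = 84): V_d = 1/1.02·[0.6286·0.0000 + 0.3714·13.8000] = 5.0252
Node 0 (S = 105): V_0 = 1/1.02·[0.6286·0.0000 + 0.3714·5.0252] = 1.8299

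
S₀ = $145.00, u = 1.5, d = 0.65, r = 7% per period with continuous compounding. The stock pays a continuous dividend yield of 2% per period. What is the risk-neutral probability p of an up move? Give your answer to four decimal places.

Per-period risk-free factor R = e^0.07 = 1.0725; dividend-adjusted growth = e^(0.07−0.02) = 1.0513.
Risk-neutral probability p = (1.0513 − 0.65)/(1.5 − 0.65) = 0.4013/0.8500 = 0.4721

p = 0.4721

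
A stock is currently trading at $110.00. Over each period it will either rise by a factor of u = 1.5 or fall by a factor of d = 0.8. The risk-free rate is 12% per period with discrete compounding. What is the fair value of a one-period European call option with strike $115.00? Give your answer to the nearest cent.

$20.41

Risk-neutral probability p = (1 + 0.12 − 0.8)/(1.5 − 0.8) = 0.3200/0.7000 = 0.4571
Terminal stock prices: S_u = 165, S_d = 88
Terminal payoffs (S − K): max(50, 0) = 50, max(-27, 0) = 0
Node 0 (S = 110): V_0 = 1/1.12·[0.4571·50.0000 + 0.5429·0.0000] = 20.4082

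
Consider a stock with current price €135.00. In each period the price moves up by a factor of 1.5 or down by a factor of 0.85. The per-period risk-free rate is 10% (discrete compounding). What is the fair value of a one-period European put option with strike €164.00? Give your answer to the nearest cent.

€27.55

Risk-neutral probability p = (1 + 0.1 − 0.85)/(1.5 − 0.85) = 0.2500/0.6500 = 0.3846
Terminal stock prices: S_u = 202.5, S_d = 114.8
Terminal payoffs (K − S): max(-38.5, 0) = 0, max(49.25, 0) = 49.25
Node 0 (S = 135): V_0 = 1/1.1·[0.3846·0.0000 + 0.6154·49.2500] = 27.5524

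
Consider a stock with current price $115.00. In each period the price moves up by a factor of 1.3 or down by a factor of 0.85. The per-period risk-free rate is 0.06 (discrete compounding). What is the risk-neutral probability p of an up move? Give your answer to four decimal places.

p = 0.4667

Risk-neutral probability p = (1 + 0.06 − 0.85)/(1.3 − 0.85) = 0.2100/0.4500 = 0.4667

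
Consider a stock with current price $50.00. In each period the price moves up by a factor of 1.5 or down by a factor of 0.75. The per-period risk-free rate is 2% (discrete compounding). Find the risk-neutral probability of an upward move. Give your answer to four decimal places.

p = 0.3600

Risk-neutral probability p = (1 + 0.02 − 0.75)/(1.5 − 0.75) = 0.2700/0.7500 = 0.3600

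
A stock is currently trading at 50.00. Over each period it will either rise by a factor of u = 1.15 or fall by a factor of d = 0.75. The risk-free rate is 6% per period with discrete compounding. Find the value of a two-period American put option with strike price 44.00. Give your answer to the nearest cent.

1.52

Risk-neutral probability p = (1 + 0.06 − 0.75)/(1.15 − 0.75) = 0.3100/0.4000 = 0.7750
Terminal stock prices: S_uu = 66.12, S_ud = 43.12, S_dd = 28.12
Terminal payoffs (K − S): max(-22.12, 0) = 0, max(0.875, 0) = 0.875, max(15.88, 0) = 15.88
Node u (S = 57.5): continuation = 1/1.06·[0.7750·0.0000 + 0.2250·0.8750] = 0.1857; exercise value = 0.0000 ≤ continuation, so V_u = 0.1857
Node d (S = 37.5): continuation = 1/1.06·[0.7750·0.8750 + 0.2250·15.8750] = 4.0094; exercise value = 6.5000 > continuation, so V_d = 6.5000 (exercise)
Node 0 (S = 50): continuation = 1/1.06·[0.7750·0.1857 + 0.2250·6.5000] = 1.5155; exercise value = 0.0000 ≤ continuation, so V_0 = 1.5155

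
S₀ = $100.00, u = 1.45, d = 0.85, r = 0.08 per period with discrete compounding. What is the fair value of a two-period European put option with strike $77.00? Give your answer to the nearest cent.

Risk-neutral probability p = (1 + 0.08 − 0.85)/(1.45 − 0.85) = 0.2300/0.6000 = 0.3833
Terminal stock prices: S_uu = 210.2, S_ud = 123.2, S_dd = 72.25
Terminal payoffs (K − S): max(-133.2, 0) = 0, max(-46.25, 0) = 0, max(4.75, 0) = 4.75
Node u (S = 145): V_u = 1/1.08·[0.3833·0.0000 + 0.6167·0.0000] = 0.0000
Node d (S = 85): V_d = 1/1.08·[0.3833·0.0000 + 0.6167·4.7500] = 2.7122
Node 0 (S = 100): V_0 = 1/1.08·[0.3833·0.0000 + 0.6167·2.7122] = 1.5486

$1.55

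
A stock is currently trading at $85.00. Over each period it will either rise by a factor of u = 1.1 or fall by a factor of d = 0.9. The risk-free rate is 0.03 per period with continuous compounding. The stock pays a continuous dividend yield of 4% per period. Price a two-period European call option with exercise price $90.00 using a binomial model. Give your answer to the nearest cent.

$2.45

Per-period risk-free factor R = e^0.03 = 1.0305; dividend-adjusted growth = e^(0.03−0.04) = 0.9900.
Risk-neutral probability p = (0.9900 − 0.9)/(1.1 − 0.9) = 0.0900/0.2000 = 0.4502
Terminal stock prices: S_uu = 102.9, S_ud = 84.15, S_dd = 68.85
Terminal payoffs (S − K): max(12.85, 0) = 12.85, max(-5.85, 0) = 0, max(-21.15, 0) = 0
Node u (S = 93.5): V_u = e^(−0.03)·[0.4502·12.8500 + 0.5498·0.0000] = 5.6147
Node d (S = 76.5): V_d = e^(−0.03)·[0.4502·0.0000 + 0.5498·0.0000] = 0.0000
Node 0 (S = 85): V_0 = e^(−0.03)·[0.4502·5.6147 + 0.5498·0.0000] = 2.4533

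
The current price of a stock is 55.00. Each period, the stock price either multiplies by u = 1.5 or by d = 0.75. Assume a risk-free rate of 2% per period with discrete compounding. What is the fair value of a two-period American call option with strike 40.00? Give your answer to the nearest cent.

20.12

Risk-neutral probability p = (1 + 0.02 − 0.75)/(1.5 − 0.75) = 0.2700/0.7500 = 0.3600
Terminal stock prices: S_uu = 123.8, S_ud = 61.88, S_dd = 30.94
Terminal payoffs (S − K): max(83.75, 0) = 83.75, max(21.88, 0) = 21.88, max(-9.062, 0) = 0
Node u (S = 82.5): continuation = 1/1.02·[0.3600·83.7500 + 0.6400·21.8750] = 43.2843; exercise value = 42.5000 ≤ continuation, so V_u = 43.2843
Node d (S = 41.25): continuation = 1/1.02·[0.3600·21.8750 + 0.6400·0.0000] = 7.7206; exercise value = 1.2500 ≤ continuation, so V_d = 7.7206
Node 0 (S = 55): continuation = 1/1.02·[0.3600·43.2843 + 0.6400·7.7206] = 20.1211; exercise value = 15.0000 ≤ continuation, so V_0 = 20.1211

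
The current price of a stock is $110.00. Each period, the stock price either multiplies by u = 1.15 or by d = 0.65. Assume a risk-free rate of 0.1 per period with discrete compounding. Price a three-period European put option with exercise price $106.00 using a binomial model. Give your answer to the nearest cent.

$3.21

Risk-neutral probability p = (1 + 0.1 − 0.65)/(1.15 − 0.65) = 0.4500/0.5000 = 0.9000
Terminal stock prices: S_uuu = 167.3, S_uud = 94.56, S_udd = 53.45, S_ddd = 30.21
Terminal payoffs (K − S): max(-61.3, 0) = 0, max(11.44, 0) = 11.44, max(52.55, 0) = 52.55, max(75.79, 0) = 75.79
Node uu (S = 145.5): V_uu = 1/1.1·[0.9000·0.0000 + 0.1000·11.4413] = 1.0401
Node ud (S = 82.22): V_ud = 1/1.1·[0.9000·11.4413 + 0.1000·52.5538] = 14.1386
Node dd (S = 46.48): V_dd = 1/1.1·[0.9000·52.5538 + 0.1000·75.7912] = 49.8886
Node u (S = 126.5): V_u = 1/1.1·[0.9000·1.0401 + 0.1000·14.1386] = 2.1363
Node d (S = 71.5): V_d = 1/1.1·[0.9000·14.1386 + 0.1000·49.8886] = 16.1033
Node 0 (S = 110): V_0 = 1/1.1·[0.9000·2.1363 + 0.1000·16.1033] = 3.2118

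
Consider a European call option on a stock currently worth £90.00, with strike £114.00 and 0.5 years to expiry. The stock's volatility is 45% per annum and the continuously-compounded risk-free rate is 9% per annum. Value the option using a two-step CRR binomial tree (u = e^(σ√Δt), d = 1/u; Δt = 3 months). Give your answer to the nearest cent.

CRR parameters: u = e^(σ√Δt) = e^(0.45·√0.25) = 1.2523, d = 1/u = 0.7985
Per-period rate: rΔt = 0.09·0.25 = 0.0225, so R = e^0.0225 = 1.0228
Risk-neutral probability p = (e^0.0225 − 0.7985)/(1.2523 − 0.7985) = 0.2242/0.4538 = 0.4941
Terminal stock prices: S_uu = 141.1, S_ud = 90, S_dd = 57.39
Terminal payoffs (S − K): max(27.15, 0) = 27.15, max(-24, 0) = 0, max(-56.61, 0) = 0
Node u (S = 112.7): V_u = e^(−0.0225)·[0.4941·27.1481 + 0.5059·0.0000] = 13.1162
Node d (S = 71.87): V_d = e^(−0.0225)·[0.4941·0.0000 + 0.5059·0.0000] = 0.0000
Node 0 (S = 90): V_0 = e^(−0.0225)·[0.4941·13.1162 + 0.5059·0.0000] = 6.3369

£6.34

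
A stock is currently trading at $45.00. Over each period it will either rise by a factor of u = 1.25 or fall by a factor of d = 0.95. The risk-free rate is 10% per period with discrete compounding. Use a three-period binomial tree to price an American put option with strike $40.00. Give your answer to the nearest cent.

Risk-neutral probability p = (1 + 0.1 − 0.95)/(1.25 − 0.95) = 0.1500/0.3000 = 0.5000
Terminal stock prices: S_uuu = 87.89, S_uud = 66.8, S_udd = 50.77, S_ddd = 38.58
Terminal payoffs (K − S): max(-47.89, 0) = 0, max(-26.8, 0) = 0, max(-10.77, 0) = 0, max(1.418, 0) = 1.418
Node uu (S = 70.31): continuation = 1/1.1·[0.5000·0.0000 + 0.5000·0.0000] = 0.0000; exercise value = 0.0000 ≤ continuation, so V_uu = 0.0000
Node ud (S = 53.44): continuation = 1/1.1·[0.5000·0.0000 + 0.5000·0.0000] = 0.0000; exercise value = 0.0000 ≤ continuation, so V_ud = 0.0000
Node dd (S = 40.61): continuation = 1/1.1·[0.5000·0.0000 + 0.5000·1.4181] = 0.6446; exercise value = 0.0000 ≤ continuation, so V_dd = 0.6446
Node u (S = 56.25): continuation = 1/1.1·[0.5000·0.0000 + 0.5000·0.0000] = 0.0000; exercise value = 0.0000 ≤ continuation, so V_u = 0.0000
Node d (S = 42.75): continuation = 1/1.1·[0.5000·0.0000 + 0.5000·0.6446] = 0.2930; exercise value = 0.0000 ≤ continuation, so V_d = 0.2930
Node 0 (S = 45): continuation = 1/1.1·[0.5000·0.0000 + 0.5000·0.2930] = 0.1332; exercise value = 0.0000 ≤ continuation, so V_0 = 0.1332

$0.13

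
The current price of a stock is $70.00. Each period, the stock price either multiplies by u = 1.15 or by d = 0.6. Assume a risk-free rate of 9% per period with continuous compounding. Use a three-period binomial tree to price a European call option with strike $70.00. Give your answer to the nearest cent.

Risk-neutral probability p = (e^0.09 − 0.6)/(1.15 − 0.6) = 0.4942/0.5500 = 0.8985
Terminal stock prices: S_uuu = 106.5, S_uud = 55.54, S_udd = 28.98, S_ddd = 15.12
Terminal payoffs (S − K): max(36.46, 0) = 36.46, max(-14.46, 0) = 0, max(-41.02, 0) = 0, max(-54.88, 0) = 0
Node uu (S = 92.57): V_uu = e^(−0.09)·[0.8985·36.4612 + 0.1015·0.0000] = 29.9407
Node ud (S = 48.3): V_ud = e^(−0.09)·[0.8985·0.0000 + 0.1015·0.0000] = 0.0000
Node dd (S = 25.2): V_dd = e^(−0.09)·[0.8985·0.0000 + 0.1015·0.0000] = 0.0000
Node u (S = 80.5): V_u = e^(−0.09)·[0.8985·29.9407 + 0.1015·0.0000] = 24.5863
Node d (S = 42): V_d = e^(−0.09)·[0.8985·0.0000 + 0.1015·0.0000] = 0.0000
Node 0 (S = 70): V_0 = e^(−0.09)·[0.8985·24.5863 + 0.1015·0.0000] = 20.1894

$20.19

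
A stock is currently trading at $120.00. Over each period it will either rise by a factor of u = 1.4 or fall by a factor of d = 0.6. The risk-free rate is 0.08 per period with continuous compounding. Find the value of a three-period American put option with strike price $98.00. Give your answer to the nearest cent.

$12.91

Risk-neutral probability p = (e^0.08 − 0.6)/(1.4 − 0.6) = 0.4833/0.8000 = 0.6041
Terminal stock prices: S_uuu = 329.3, S_uud = 141.1, S_udd = 60.48, S_ddd = 25.92
Terminal payoffs (K − S): max(-231.3, 0) = 0, max(-43.12, 0) = 0, max(37.52, 0) = 37.52, max(72.08, 0) = 72.08
Node uu (S = 235.2): continuation = e^(−0.08)·[0.6041·0.0000 + 0.3959·0.0000] = 0.0000; exercise value = 0.0000 ≤ continuation, so V_uu = 0.0000
Node ud (S = 100.8): continuation = e^(−0.08)·[0.6041·0.0000 + 0.3959·37.5200] = 13.7118; exercise value = 0.0000 ≤ continuation, so V_ud = 13.7118
Node dd (S = 43.2): continuation = e^(−0.08)·[0.6041·37.5200 + 0.3959·72.0800] = 47.2654; exercise value = 54.8000 > continuation, so V_dd = 54.8000 (exercise)
Node u (S = 168): continuation = e^(−0.08)·[0.6041·0.0000 + 0.3959·13.7118] = 5.0110; exercise value = 0.0000 ≤ continuation, so V_u = 5.0110
Node d (S = 72): continuation = e^(−0.08)·[0.6041·13.7118 + 0.3959·54.8000] = 27.6734; exercise value = 26.0000 ≤ continuation, so V_d = 27.6734
Node 0 (S = 120): continuation = e^(−0.08)·[0.6041·5.0110 + 0.3959·27.6734] = 12.9078; exercise value = 0.0000 ≤ continuation, so V_0 = 12.9078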